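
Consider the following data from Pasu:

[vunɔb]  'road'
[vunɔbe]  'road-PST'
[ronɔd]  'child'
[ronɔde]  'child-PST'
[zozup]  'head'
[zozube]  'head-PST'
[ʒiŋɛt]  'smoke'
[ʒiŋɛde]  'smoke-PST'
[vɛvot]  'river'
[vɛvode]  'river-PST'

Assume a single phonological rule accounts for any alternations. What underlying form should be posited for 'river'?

In [vɛvot] and [vɛvode] the final segment of 'river' alternates: [t] ~ [d].
If /d/ were underlying and a rule turned it into [t] in isolation, 'child' would also alternate; but it has [d] in both [ronɔd] and [ronɔde].
Therefore /t/ is basic and [d] is derived by intervocalic voicing (voiceless stops become voiced between vowels).

/vɛvot/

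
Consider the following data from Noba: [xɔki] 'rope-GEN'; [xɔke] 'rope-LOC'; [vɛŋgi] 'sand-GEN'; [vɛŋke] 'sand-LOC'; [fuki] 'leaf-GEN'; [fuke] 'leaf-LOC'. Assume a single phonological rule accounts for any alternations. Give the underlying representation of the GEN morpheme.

The GEN suffix surfaces as [-gi] and [-ki], depending on the final segment of the stem.
By contrast the LOC suffix keeps its initial [k] throughout — that segment must be underlying.
The GEN suffix is therefore /-gi/ underlyingly, with post-vocalic devoicing: voiced stops become voiceless after a vowel.

/-gi/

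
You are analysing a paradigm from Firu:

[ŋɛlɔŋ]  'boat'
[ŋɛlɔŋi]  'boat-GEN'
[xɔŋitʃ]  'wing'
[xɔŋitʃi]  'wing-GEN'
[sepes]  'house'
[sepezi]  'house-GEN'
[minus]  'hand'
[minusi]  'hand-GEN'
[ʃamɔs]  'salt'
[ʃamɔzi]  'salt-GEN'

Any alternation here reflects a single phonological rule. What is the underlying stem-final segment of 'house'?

The root 'house' surfaces as [sepes] and [sepezi], with a stem-final [s] ~ [z] alternation.
The stem 'hand' ([minus], [minusi]) shows [s] unchanged in both environments, so [s] cannot be basic with [z] derived before the GEN suffix.
The alternation reflects word-final obstruent devoicing: voiced obstruents become voiceless word-finally. /z/ is underlying.

/z/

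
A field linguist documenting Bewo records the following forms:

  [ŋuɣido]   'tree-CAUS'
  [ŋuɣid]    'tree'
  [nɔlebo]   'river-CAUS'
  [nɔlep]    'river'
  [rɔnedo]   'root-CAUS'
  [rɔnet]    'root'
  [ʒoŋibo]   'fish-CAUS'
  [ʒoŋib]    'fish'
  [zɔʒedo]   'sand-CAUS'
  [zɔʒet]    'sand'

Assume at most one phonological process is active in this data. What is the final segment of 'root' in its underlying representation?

/t/

'root' shows [d] ~ [t] at the end of the stem ([rɔnedo] vs [rɔnet]).
If /d/ were underlying and a rule turned it into [t] in isolation, 'tree' would also alternate; but it has [d] in both [ŋuɣido] and [ŋuɣid].
So /t/ is underlying, and a rule of intervocalic voicing — voiceless stops become voiced between vowels — gives [d].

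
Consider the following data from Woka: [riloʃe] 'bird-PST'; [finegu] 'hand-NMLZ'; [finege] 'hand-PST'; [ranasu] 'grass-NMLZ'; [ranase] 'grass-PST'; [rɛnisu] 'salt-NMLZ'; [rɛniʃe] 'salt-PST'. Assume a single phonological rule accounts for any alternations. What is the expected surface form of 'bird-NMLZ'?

The stem for 'salt' ends in [s] in [rɛnisu] but [ʃ] in [rɛniʃe].
If /s/ were underlying and a rule turned it into [ʃ] before the PST suffix, 'grass' would also alternate; but it has [s] in both [ranasu] and [ranase].
So /ʃ/ is underlying, and a rule of depalatalization — palato-alveolar /ʃ/ becomes [s] when no front vowel follows — gives [s].
The one attested form of 'bird', [riloʃe], shows underlying /riloʃ/. Applying the same rule when no front vowel follows gives [rilosu].

[rilosu]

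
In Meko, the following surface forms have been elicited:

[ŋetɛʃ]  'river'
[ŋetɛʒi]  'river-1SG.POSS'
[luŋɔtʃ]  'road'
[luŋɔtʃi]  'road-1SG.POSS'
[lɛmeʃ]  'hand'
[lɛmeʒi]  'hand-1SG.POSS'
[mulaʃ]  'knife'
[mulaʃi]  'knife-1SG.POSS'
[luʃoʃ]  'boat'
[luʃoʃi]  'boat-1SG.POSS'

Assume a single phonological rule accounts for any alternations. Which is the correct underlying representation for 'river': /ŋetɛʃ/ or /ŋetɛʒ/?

/ŋetɛʒ/

'river' shows [ʃ] ~ [ʒ] at the end of the stem ([ŋetɛʃ] vs [ŋetɛʒi]).
The stem 'knife' ([mulaʃ], [mulaʃi]) shows [ʃ] unchanged in both environments, so [ʃ] cannot be basic with [ʒ] derived before the 1SG.POSS suffix.
So /ʒ/ is underlying, and a rule of word-final obstruent devoicing — voiced obstruents become voiceless word-finally — gives [ʃ].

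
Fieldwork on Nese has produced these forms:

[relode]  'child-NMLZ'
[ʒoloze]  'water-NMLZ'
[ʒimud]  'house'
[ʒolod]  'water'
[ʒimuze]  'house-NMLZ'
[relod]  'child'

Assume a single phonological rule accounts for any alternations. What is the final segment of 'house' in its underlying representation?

The stem for 'house' ends in [d] in [ʒimud] but [z] in [ʒimuze].
The stem 'child' ([relod], [relode]) shows [d] unchanged in both environments, so [d] cannot be basic with [z] derived before the NMLZ suffix.
The alternation reflects word-final hardening: voiced fricatives become stops word-finally. /z/ is underlying.

/z/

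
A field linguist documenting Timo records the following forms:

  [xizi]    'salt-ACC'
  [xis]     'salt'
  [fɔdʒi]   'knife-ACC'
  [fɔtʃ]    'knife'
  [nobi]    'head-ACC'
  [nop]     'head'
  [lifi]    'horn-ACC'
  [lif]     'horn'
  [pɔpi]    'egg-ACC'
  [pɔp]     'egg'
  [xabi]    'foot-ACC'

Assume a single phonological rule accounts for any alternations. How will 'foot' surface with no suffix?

[xap]

'head' shows [b] ~ [p] at the end of the stem ([nobi] vs [nop]).
The stem 'egg' ([pɔpi], [pɔp]) shows [p] unchanged in both environments, so [p] cannot be basic with [b] derived before the ACC suffix.
The alternation reflects word-final obstruent devoicing: voiced obstruents become voiceless word-finally. /b/ is underlying.
From [xabi] the stem 'foot' is /xab/; word-finally this yields [xap].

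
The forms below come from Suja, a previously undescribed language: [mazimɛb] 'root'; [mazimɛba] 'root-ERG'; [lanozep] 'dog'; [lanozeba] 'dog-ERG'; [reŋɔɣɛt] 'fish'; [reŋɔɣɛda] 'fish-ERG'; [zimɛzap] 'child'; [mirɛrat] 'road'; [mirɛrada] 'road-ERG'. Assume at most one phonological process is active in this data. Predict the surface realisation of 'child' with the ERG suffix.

The stem for 'dog' ends in [p] in [lanozep] but [b] in [lanozeba].
The stem 'root' ([mazimɛb], [mazimɛba]) shows [b] unchanged in both environments, so [b] cannot be basic with [p] derived in isolation.
The alternation reflects intervocalic voicing: voiceless stops become voiced between vowels. /p/ is underlying.
From [zimɛzap] the stem 'child' is /zimɛzap/; between vowels this yields [zimɛzaba].

[zimɛzaba]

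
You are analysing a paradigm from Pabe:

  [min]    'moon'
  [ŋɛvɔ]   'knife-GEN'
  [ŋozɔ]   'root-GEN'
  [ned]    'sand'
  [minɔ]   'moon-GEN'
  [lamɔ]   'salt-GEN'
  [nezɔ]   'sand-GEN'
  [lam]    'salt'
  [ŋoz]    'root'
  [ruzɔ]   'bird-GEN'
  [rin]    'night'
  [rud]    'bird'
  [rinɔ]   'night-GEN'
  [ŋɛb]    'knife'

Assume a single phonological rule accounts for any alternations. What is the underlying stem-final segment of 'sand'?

/d/

The stem for 'sand' ends in [z] in [nezɔ] but [d] in [ned].
But 'root' keeps [z] in both environments ([ŋozɔ], [ŋoz]), so there is no rule changing /z/ to [d] in isolation.
The alternation reflects intervocalic spirantization: voiced stops become fricatives between vowels. /d/ is underlying.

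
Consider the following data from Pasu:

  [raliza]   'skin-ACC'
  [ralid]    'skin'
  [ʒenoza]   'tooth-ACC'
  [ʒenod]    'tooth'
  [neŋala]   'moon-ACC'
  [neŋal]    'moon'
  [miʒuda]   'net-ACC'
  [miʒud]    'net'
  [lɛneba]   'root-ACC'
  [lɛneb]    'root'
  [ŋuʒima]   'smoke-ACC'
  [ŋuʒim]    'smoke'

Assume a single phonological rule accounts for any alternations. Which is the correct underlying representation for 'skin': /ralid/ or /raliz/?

'skin' shows [z] ~ [d] at the end of the stem ([raliza] vs [ralid]).
If /d/ were underlying and a rule turned it into [z] before the ACC suffix, 'net' would also alternate; but it has [d] in both [miʒuda] and [miʒud].
So /z/ is underlying, and a rule of word-final hardening — voiced fricatives become stops word-finally — gives [d].

/raliz/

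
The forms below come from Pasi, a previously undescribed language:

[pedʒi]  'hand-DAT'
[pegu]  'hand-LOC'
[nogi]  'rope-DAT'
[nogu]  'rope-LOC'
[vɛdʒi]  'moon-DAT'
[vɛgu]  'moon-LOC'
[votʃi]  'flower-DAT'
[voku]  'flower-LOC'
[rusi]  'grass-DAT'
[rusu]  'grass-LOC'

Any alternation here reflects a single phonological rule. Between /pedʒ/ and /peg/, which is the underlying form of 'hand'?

The root 'hand' surfaces as [pedʒi] and [pegu], with a stem-final [dʒ] ~ [g] alternation.
The stem 'rope' ([nogi], [nogu]) shows [g] unchanged in both environments, so [g] cannot be basic with [dʒ] derived before the DAT suffix.
The alternation reflects depalatalization: palato-alveolar /tʃ/ and /dʒ/ become [k] and [g] when no front vowel follows. /dʒ/ is underlying.

/pedʒ/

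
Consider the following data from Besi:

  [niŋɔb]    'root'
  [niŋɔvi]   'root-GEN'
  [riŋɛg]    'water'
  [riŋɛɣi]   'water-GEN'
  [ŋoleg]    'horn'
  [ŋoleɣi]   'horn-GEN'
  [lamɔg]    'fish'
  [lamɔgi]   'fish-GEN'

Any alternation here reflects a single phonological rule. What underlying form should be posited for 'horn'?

/ŋoleɣ/

'horn' shows [g] ~ [ɣ] at the end of the stem ([ŋoleg] vs [ŋoleɣi]).
The stem 'fish' ([lamɔg], [lamɔgi]) shows [g] unchanged in both environments, so [g] cannot be basic with [ɣ] derived before the GEN suffix.
Therefore /ɣ/ is basic and [g] is derived by word-final hardening (voiced fricatives become stops word-finally).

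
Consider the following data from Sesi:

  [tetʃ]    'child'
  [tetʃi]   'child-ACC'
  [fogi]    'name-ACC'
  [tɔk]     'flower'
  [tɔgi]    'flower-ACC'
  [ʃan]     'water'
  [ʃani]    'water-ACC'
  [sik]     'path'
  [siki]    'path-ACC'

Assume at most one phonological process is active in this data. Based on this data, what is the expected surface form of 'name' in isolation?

The stem for 'flower' ends in [k] in [tɔk] but [g] in [tɔgi].
But 'path' keeps [k] in both environments ([sik], [siki]), so there is no rule changing /k/ to [g] before the ACC suffix.
Therefore /g/ is basic and [k] is derived by word-final obstruent devoicing (voiced obstruents become voiceless word-finally).
The one attested form of 'name', [fogi], shows underlying /fog/. Applying the same rule word-finally gives [fok].

[fok]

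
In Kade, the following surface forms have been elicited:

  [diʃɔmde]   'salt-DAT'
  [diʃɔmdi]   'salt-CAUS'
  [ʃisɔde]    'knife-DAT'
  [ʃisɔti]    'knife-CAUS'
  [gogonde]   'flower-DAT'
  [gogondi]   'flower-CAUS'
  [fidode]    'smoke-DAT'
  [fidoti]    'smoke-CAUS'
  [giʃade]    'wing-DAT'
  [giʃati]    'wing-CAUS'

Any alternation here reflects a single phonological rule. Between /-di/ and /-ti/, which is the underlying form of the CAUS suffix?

The CAUS suffix surfaces as [-di] and [-ti], depending on the final segment of the stem.
The DAT suffix, which begins with [d], is invariant after every stem; so [d] is not altered by any rule here.
So the underlying form is /-ti/, and voiceless stops become voiced after a nasal.

/-ti/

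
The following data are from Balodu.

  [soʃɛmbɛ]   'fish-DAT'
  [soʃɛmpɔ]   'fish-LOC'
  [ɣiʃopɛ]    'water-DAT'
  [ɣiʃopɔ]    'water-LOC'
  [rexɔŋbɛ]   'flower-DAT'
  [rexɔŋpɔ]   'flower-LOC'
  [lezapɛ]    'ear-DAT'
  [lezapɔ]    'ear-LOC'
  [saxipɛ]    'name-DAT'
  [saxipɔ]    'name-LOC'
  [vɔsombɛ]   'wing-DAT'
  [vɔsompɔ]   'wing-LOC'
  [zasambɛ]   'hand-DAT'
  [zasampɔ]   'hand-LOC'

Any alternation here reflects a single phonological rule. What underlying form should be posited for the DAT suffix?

The DAT suffix surfaces as [-bɛ] and [-pɛ], depending on the final segment of the stem.
The LOC suffix, which begins with [p], is invariant after every stem; so [p] is not altered by any rule here.
The DAT suffix is therefore /-bɛ/ underlyingly, with post-vocalic devoicing: voiced stops become voiceless after a vowel.

/-bɛ/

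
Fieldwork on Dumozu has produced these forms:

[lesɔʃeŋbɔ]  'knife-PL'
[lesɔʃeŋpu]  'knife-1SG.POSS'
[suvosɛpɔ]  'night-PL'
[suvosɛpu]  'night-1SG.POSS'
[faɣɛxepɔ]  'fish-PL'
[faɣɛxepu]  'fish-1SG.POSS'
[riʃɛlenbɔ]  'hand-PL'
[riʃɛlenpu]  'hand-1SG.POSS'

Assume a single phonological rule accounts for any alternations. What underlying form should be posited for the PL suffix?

/-bɔ/

The PL morpheme has two allomorphs, [-bɔ] and [-pɔ].
By contrast the 1SG.POSS suffix keeps its initial [p] throughout — that segment must be underlying.
The PL suffix is therefore /-bɔ/ underlyingly, with post-vocalic devoicing: voiced stops become voiceless after a vowel.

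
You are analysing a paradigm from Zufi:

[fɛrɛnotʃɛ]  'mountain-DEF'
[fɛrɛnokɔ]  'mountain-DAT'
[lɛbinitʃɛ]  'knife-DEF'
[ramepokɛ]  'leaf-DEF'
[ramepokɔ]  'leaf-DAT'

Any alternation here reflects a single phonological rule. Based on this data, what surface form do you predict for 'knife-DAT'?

[lɛbinikɔ]

The root 'mountain' surfaces as [fɛrɛnotʃɛ] and [fɛrɛnokɔ], with a stem-final [tʃ] ~ [k] alternation.
But 'leaf' keeps [k] in both environments ([ramepokɛ], [ramepokɔ]), so there is no rule changing /k/ to [tʃ] before the DEF suffix.
So /tʃ/ is underlying, and a rule of depalatalization — palato-alveolar /tʃ/ becomes [k] when no front vowel follows — gives [k].
The one attested form of 'knife', [lɛbinitʃɛ], shows underlying /lɛbinitʃ/. Applying the same rule when no front vowel follows gives [lɛbinikɔ].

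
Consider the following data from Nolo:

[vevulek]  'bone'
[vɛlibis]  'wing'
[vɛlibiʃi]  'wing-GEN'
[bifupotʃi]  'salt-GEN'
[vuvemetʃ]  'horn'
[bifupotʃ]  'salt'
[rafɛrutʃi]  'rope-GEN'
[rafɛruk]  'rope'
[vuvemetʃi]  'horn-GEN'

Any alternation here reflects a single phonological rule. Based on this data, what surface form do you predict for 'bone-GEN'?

[vevuletʃi]

'rope' shows [tʃ] ~ [k] at the end of the stem ([rafɛrutʃi] vs [rafɛruk]).
But 'horn' keeps [tʃ] in both environments ([vuvemetʃi], [vuvemetʃ]), so there is no rule changing /tʃ/ to [k] in isolation.
Therefore /k/ is basic and [tʃ] is derived by palatalization before a front vowel (/k/ and /s/ become palato-alveolar [tʃ] and [ʃ] before a front vowel).
The one attested form of 'bone', [vevulek], shows underlying /vevulek/. Applying the same rule before a front vowel gives [vevuletʃi].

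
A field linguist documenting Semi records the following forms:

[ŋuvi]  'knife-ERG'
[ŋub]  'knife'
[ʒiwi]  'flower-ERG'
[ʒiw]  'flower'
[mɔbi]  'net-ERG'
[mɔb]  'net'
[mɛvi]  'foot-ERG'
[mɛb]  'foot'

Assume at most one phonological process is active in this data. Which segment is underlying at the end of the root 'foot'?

The root 'foot' surfaces as [mɛvi] and [mɛb], with a stem-final [v] ~ [b] alternation.
If /b/ were underlying and a rule turned it into [v] before the ERG suffix, 'net' would also alternate; but it has [b] in both [mɔbi] and [mɔb].
The underlying segment must be /v/; voiced fricatives become stops word-finally, yielding [b] there.

/v/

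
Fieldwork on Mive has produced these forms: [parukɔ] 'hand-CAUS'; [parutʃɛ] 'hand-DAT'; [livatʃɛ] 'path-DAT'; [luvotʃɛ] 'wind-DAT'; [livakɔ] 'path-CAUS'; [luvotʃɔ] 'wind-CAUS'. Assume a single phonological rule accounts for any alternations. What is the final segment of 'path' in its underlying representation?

In [livakɔ] and [livatʃɛ] the final segment of 'path' alternates: [k] ~ [tʃ].
The stem 'wind' ([luvotʃɔ], [luvotʃɛ]) shows [tʃ] unchanged in both environments, so [tʃ] cannot be basic with [k] derived before the CAUS suffix.
The alternation reflects palatalization before a front vowel: /k/ becomes palato-alveolar [tʃ] before a front vowel. /k/ is underlying.

/k/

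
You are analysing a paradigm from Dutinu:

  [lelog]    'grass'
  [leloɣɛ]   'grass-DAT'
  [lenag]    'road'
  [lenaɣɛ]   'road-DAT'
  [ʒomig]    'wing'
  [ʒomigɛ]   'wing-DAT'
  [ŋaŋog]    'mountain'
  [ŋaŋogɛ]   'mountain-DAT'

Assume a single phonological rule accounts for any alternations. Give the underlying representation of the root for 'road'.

/lenaɣ/

The root 'road' surfaces as [lenag] and [lenaɣɛ], with a stem-final [g] ~ [ɣ] alternation.
If /g/ were underlying and a rule turned it into [ɣ] before the DAT suffix, 'mountain' would also alternate; but it has [g] in both [ŋaŋog] and [ŋaŋogɛ].
The alternation reflects word-final hardening: voiced fricatives become stops word-finally. /ɣ/ is underlying.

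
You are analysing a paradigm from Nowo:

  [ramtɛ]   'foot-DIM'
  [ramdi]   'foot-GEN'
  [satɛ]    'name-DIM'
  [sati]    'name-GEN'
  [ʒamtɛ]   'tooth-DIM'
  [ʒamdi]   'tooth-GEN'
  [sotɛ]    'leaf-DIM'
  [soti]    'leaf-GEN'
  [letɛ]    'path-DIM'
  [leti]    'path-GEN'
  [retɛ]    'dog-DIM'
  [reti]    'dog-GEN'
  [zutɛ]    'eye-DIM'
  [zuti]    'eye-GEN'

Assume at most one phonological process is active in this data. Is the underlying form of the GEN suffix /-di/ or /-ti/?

The GEN morpheme has two allomorphs, [-di] and [-ti].
By contrast the DIM suffix keeps its initial [t] throughout — that segment must be underlying.
The GEN suffix is therefore /-di/ underlyingly, with post-vocalic devoicing: voiced stops become voiceless after a vowel.

/-di/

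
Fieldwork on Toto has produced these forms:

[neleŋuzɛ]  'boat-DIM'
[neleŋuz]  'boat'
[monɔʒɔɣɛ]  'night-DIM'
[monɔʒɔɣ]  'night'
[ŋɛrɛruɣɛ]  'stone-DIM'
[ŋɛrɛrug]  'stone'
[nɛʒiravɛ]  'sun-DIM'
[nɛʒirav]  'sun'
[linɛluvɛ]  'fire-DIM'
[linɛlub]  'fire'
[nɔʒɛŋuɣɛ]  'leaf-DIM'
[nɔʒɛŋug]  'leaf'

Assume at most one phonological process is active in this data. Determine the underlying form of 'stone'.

/ŋɛrɛrug/

'stone' shows [ɣ] ~ [g] at the end of the stem ([ŋɛrɛruɣɛ] vs [ŋɛrɛrug]).
Compare 'night', with invariant [ɣ] in [monɔʒɔɣɛ] and [monɔʒɔɣ]: an analysis with underlying /ɣ/ and a rule producing [g] in isolation would wrongly predict alternation here too.
The alternation reflects intervocalic spirantization: voiced stops become fricatives between vowels. /g/ is underlying.
Hence 'stone' is /ŋɛrɛrug/ underlyingly.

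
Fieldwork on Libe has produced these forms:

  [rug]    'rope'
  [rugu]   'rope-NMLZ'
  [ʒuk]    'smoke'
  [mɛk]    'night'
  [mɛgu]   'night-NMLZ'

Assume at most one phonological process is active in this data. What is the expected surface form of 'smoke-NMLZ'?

[ʒugu]

'night' shows [k] ~ [g] at the end of the stem ([mɛk] vs [mɛgu]).
But 'rope' keeps [g] in both environments ([rug], [rugu]), so there is no rule changing /g/ to [k] in isolation.
Therefore /k/ is basic and [g] is derived by intervocalic voicing (voiceless stops become voiced between vowels).
From [ʒuk] the stem 'smoke' is /ʒuk/; between vowels this yields [ʒugu].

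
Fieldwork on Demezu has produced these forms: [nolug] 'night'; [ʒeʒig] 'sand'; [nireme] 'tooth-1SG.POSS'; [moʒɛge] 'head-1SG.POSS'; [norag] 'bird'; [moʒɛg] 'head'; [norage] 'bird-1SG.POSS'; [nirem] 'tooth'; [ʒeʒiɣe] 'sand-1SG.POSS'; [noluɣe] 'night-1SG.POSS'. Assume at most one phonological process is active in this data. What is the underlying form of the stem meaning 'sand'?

/ʒeʒiɣ/

The stem for 'sand' ends in [g] in [ʒeʒig] but [ɣ] in [ʒeʒiɣe].
But 'bird' keeps [g] in both environments ([norag], [norage]), so there is no rule changing /g/ to [ɣ] before the 1SG.POSS suffix.
The alternation reflects word-final hardening: voiced fricatives become stops word-finally. /ɣ/ is underlying.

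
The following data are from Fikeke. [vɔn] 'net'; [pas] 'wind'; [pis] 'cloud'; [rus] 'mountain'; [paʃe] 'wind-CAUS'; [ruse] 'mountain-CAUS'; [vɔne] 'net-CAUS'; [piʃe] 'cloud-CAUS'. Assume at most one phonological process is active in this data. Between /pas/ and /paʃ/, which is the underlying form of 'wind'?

/paʃ/

'wind' shows [ʃ] ~ [s] at the end of the stem ([paʃe] vs [pas]).
Compare 'mountain', with invariant [s] in [ruse] and [rus]: an analysis with underlying /s/ and a rule producing [ʃ] before the CAUS suffix would wrongly predict alternation here too.
The alternation reflects depalatalization: palato-alveolar /ʃ/ becomes [s] when no front vowel follows. /ʃ/ is underlying.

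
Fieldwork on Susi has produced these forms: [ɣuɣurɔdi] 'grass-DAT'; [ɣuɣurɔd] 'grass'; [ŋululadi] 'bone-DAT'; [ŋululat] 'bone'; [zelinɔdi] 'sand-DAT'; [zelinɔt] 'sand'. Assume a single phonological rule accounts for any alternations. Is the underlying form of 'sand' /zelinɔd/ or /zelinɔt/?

The stem for 'sand' ends in [d] in [zelinɔdi] but [t] in [zelinɔt].
But 'grass' keeps [d] in both environments ([ɣuɣurɔdi], [ɣuɣurɔd]), so there is no rule changing /d/ to [t] in isolation.
The underlying segment must be /t/; voiceless stops become voiced between vowels, yielding [d] there.

/zelinɔt/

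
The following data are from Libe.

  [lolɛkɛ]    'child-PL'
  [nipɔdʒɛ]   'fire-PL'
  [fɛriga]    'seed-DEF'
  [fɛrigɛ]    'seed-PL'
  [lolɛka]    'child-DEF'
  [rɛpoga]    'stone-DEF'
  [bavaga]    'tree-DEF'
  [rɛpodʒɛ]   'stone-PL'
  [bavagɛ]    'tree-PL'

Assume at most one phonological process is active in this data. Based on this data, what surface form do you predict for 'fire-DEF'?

[nipɔga]

'stone' shows [dʒ] ~ [g] at the end of the stem ([rɛpodʒɛ] vs [rɛpoga]).
Compare 'tree', with invariant [g] in [bavagɛ] and [bavaga]: an analysis with underlying /g/ and a rule producing [dʒ] before the PL suffix would wrongly predict alternation here too.
The underlying segment must be /dʒ/; palato-alveolar /dʒ/ becomes [g] when no front vowel follows, yielding [g] there.
The one attested form of 'fire', [nipɔdʒɛ], shows underlying /nipɔdʒ/. Applying the same rule when no front vowel follows gives [nipɔga].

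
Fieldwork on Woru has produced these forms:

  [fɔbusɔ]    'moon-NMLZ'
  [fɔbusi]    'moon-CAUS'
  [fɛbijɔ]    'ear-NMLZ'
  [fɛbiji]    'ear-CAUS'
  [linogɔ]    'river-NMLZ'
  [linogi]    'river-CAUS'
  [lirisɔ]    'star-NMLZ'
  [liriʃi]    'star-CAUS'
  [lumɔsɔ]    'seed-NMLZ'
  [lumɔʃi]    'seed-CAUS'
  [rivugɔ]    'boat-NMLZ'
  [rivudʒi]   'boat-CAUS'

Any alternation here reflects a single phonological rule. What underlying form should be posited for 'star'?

In [lirisɔ] and [liriʃi] the final segment of 'star' alternates: [s] ~ [ʃ].
The stem 'moon' ([fɔbusɔ], [fɔbusi]) shows [s] unchanged in both environments, so [s] cannot be basic with [ʃ] derived before the CAUS suffix.
The alternation reflects depalatalization: palato-alveolar /dʒ/ and /ʃ/ become [g] and [s] when no front vowel follows. /ʃ/ is underlying.

/liriʃ/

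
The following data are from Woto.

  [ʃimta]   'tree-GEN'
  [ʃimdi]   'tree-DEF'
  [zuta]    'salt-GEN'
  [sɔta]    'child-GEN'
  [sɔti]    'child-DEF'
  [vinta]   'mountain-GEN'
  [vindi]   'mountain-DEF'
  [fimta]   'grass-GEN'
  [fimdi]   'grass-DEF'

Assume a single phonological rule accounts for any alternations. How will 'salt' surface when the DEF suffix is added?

The DEF suffix surfaces as [-di] and [-ti], depending on the final segment of the stem.
The GEN suffix, which begins with [t], is invariant after every stem; so [t] is not altered by any rule here.
So the underlying form is /-di/, and voiced stops become voiceless after a vowel.
After 'salt', which ends in a vowel, the suffix surfaces as [-ti], giving [zuti].

[zuti]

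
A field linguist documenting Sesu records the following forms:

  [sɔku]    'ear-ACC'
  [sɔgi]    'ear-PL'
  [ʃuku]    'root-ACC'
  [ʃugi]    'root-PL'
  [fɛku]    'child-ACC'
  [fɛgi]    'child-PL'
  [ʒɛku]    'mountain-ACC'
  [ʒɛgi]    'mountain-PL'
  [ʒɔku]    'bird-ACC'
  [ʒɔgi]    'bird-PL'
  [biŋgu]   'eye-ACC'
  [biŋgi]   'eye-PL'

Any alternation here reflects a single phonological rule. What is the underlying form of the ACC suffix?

The ACC morpheme has two allomorphs, [-gu] and [-ku].
By contrast the PL suffix keeps its initial [g] throughout — that segment must be underlying.
So the underlying form is /-ku/, and voiceless stops become voiced after a nasal.

/-ku/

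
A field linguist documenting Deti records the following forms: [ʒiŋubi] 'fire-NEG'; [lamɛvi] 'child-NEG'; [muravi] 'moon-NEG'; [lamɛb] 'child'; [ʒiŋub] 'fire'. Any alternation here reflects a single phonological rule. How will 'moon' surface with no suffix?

The stem for 'child' ends in [b] in [lamɛb] but [v] in [lamɛvi].
Compare 'fire', with invariant [b] in [ʒiŋub] and [ʒiŋubi]: an analysis with underlying /b/ and a rule producing [v] before the NEG suffix would wrongly predict alternation here too.
So /v/ is underlying, and a rule of word-final hardening — voiced fricatives become stops word-finally — gives [b].
From [muravi] the stem 'moon' is /murav/; word-finally this yields [murab].

[murab]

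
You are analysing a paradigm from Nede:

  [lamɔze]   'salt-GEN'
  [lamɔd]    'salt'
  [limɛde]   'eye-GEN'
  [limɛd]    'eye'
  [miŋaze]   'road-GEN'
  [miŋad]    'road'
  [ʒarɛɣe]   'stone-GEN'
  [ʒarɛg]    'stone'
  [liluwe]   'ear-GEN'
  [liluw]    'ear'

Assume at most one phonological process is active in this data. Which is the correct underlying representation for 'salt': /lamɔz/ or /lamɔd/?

/lamɔz/

The root 'salt' surfaces as [lamɔze] and [lamɔd], with a stem-final [z] ~ [d] alternation.
Compare 'eye', with invariant [d] in [limɛde] and [limɛd]: an analysis with underlying /d/ and a rule producing [z] before the GEN suffix would wrongly predict alternation here too.
The alternation reflects word-final hardening: voiced fricatives become stops word-finally. /z/ is underlying.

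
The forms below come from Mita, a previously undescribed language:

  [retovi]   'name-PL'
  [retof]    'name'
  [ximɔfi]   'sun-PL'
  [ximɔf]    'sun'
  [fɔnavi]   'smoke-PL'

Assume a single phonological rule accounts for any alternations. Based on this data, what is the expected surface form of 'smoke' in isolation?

In [retovi] and [retof] the final segment of 'name' alternates: [v] ~ [f].
The stem 'sun' ([ximɔfi], [ximɔf]) shows [f] unchanged in both environments, so [f] cannot be basic with [v] derived before the PL suffix.
Therefore /v/ is basic and [f] is derived by word-final obstruent devoicing (voiced obstruents become voiceless word-finally).
From [fɔnavi] the stem 'smoke' is /fɔnav/; word-finally this yields [fɔnaf].

[fɔnaf]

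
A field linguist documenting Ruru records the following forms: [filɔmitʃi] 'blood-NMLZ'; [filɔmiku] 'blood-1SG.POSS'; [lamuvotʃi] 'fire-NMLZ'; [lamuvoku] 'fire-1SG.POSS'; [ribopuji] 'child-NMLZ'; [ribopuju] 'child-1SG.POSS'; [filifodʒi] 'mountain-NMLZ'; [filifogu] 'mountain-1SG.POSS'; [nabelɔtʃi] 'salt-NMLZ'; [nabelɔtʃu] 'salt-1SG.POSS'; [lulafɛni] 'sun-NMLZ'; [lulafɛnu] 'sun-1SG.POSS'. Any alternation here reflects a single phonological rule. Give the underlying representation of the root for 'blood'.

The root 'blood' surfaces as [filɔmitʃi] and [filɔmiku], with a stem-final [tʃ] ~ [k] alternation.
But 'salt' keeps [tʃ] in both environments ([nabelɔtʃi], [nabelɔtʃu]), so there is no rule changing /tʃ/ to [k] before the 1SG.POSS suffix.
The underlying segment must be /k/; /k/ and /g/ become palato-alveolar [tʃ] and [dʒ] before a front vowel, yielding [tʃ] there.
Hence 'blood' is /filɔmik/ underlyingly.

/filɔmik/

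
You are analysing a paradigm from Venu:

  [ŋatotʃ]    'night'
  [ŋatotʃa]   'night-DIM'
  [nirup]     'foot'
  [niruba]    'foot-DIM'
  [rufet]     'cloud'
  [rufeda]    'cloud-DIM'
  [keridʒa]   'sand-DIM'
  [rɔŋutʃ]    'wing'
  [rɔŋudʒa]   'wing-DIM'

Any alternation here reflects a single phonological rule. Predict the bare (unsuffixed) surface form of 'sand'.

The stem for 'wing' ends in [tʃ] in [rɔŋutʃ] but [dʒ] in [rɔŋudʒa].
If /tʃ/ were underlying and a rule turned it into [dʒ] before the DIM suffix, 'night' would also alternate; but it has [tʃ] in both [ŋatotʃ] and [ŋatotʃa].
The alternation reflects word-final obstruent devoicing: voiced obstruents become voiceless word-finally. /dʒ/ is underlying.
The one attested form of 'sand', [keridʒa], shows underlying /keridʒ/. Applying the same rule word-finally gives [keritʃ].

[keritʃ]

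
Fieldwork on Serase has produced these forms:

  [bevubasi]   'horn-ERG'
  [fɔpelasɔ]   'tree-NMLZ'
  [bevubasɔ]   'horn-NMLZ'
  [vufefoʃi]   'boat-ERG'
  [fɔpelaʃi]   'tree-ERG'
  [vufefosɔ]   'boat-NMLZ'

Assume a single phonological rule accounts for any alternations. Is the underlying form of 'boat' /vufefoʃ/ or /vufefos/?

The stem for 'boat' ends in [ʃ] in [vufefoʃi] but [s] in [vufefosɔ].
The stem 'horn' ([bevubasi], [bevubasɔ]) shows [s] unchanged in both environments, so [s] cannot be basic with [ʃ] derived before the ERG suffix.
So /ʃ/ is underlying, and a rule of depalatalization — palato-alveolar /ʃ/ becomes [s] when no front vowel follows — gives [s].

/vufefoʃ/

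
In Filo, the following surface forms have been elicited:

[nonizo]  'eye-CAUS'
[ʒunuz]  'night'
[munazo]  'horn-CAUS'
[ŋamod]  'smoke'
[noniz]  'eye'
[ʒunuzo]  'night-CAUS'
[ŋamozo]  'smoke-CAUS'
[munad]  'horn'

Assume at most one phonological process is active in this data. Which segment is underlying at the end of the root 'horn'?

'horn' shows [d] ~ [z] at the end of the stem ([munad] vs [munazo]).
If /z/ were underlying and a rule turned it into [d] in isolation, 'eye' would also alternate; but it has [z] in both [noniz] and [nonizo].
Therefore /d/ is basic and [z] is derived by intervocalic spirantization (voiced stops become fricatives between vowels).

/d/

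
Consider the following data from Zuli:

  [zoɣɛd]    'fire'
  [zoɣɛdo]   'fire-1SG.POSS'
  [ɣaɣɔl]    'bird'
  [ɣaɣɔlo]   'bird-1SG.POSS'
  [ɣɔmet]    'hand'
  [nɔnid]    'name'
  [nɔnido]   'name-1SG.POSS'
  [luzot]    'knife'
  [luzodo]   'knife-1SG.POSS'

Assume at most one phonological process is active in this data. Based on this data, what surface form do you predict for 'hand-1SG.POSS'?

The stem for 'knife' ends in [t] in [luzot] but [d] in [luzodo].
The stem 'name' ([nɔnid], [nɔnido]) shows [d] unchanged in both environments, so [d] cannot be basic with [t] derived in isolation.
The alternation reflects intervocalic voicing: voiceless stops become voiced between vowels. /t/ is underlying.
From [ɣɔmet] the stem 'hand' is /ɣɔmet/; between vowels this yields [ɣɔmedo].

[ɣɔmedo]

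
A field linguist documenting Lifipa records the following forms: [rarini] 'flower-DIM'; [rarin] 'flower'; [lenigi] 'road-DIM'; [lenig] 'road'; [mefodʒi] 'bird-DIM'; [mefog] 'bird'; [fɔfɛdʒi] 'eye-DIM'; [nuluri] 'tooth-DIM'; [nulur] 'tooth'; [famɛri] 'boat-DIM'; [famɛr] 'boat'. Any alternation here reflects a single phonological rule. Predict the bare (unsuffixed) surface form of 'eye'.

[fɔfɛg]

The root 'bird' surfaces as [mefodʒi] and [mefog], with a stem-final [dʒ] ~ [g] alternation.
The stem 'road' ([lenigi], [lenig]) shows [g] unchanged in both environments, so [g] cannot be basic with [dʒ] derived before the DIM suffix.
So /dʒ/ is underlying, and a rule of depalatalization — palato-alveolar /dʒ/ becomes [g] when no front vowel follows — gives [g].
From [fɔfɛdʒi] the stem 'eye' is /fɔfɛdʒ/; when no front vowel follows this yields [fɔfɛg].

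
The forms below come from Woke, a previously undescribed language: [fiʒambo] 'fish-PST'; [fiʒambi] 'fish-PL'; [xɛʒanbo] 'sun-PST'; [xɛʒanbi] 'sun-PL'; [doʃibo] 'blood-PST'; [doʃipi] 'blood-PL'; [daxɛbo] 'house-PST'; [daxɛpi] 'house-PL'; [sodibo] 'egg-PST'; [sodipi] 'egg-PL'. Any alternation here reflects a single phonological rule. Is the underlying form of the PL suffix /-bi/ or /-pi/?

The PL suffix surfaces as [-bi] and [-pi], depending on the final segment of the stem.
By contrast the PST suffix keeps its initial [b] throughout — that segment must be underlying.
The PL suffix is therefore /-pi/ underlyingly, with post-nasal voicing: voiceless stops become voiced after a nasal.

/-pi/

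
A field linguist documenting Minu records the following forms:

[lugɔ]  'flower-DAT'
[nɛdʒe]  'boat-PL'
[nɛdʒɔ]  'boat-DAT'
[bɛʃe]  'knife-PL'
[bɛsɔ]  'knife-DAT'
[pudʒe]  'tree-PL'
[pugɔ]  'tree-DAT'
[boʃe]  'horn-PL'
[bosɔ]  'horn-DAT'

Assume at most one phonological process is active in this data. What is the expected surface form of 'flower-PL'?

[ludʒe]

The stem for 'tree' ends in [dʒ] in [pudʒe] but [g] in [pugɔ].
But 'boat' keeps [dʒ] in both environments ([nɛdʒe], [nɛdʒɔ]), so there is no rule changing /dʒ/ to [g] before the DAT suffix.
The alternation reflects palatalization before a front vowel: /g/ and /s/ become palato-alveolar [dʒ] and [ʃ] before a front vowel. /g/ is underlying.
From [lugɔ] the stem 'flower' is /lug/; before a front vowel this yields [ludʒe].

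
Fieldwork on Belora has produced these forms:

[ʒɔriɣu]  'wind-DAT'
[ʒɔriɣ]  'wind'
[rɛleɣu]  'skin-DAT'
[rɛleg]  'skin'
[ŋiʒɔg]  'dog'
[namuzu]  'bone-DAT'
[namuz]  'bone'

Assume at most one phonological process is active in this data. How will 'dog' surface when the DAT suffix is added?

[ŋiʒɔɣu]

The root 'skin' surfaces as [rɛleɣu] and [rɛleg], with a stem-final [ɣ] ~ [g] alternation.
Compare 'wind', with invariant [ɣ] in [ʒɔriɣu] and [ʒɔriɣ]: an analysis with underlying /ɣ/ and a rule producing [g] in isolation would wrongly predict alternation here too.
Therefore /g/ is basic and [ɣ] is derived by intervocalic spirantization (voiced stops become fricatives between vowels).
From [ŋiʒɔg] the stem 'dog' is /ŋiʒɔg/; between vowels this yields [ŋiʒɔɣu].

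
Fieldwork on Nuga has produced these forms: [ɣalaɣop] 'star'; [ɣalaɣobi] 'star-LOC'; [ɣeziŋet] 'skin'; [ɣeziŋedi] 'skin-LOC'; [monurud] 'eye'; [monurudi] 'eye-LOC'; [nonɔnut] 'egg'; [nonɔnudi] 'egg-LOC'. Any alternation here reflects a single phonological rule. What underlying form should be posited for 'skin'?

In [ɣeziŋet] and [ɣeziŋedi] the final segment of 'skin' alternates: [t] ~ [d].
Compare 'eye', with invariant [d] in [monurud] and [monurudi]: an analysis with underlying /d/ and a rule producing [t] in isolation would wrongly predict alternation here too.
The underlying segment must be /t/; voiceless stops become voiced between vowels, yielding [d] there.
The underlying form of 'skin' is therefore /ɣeziŋet/.

/ɣeziŋet/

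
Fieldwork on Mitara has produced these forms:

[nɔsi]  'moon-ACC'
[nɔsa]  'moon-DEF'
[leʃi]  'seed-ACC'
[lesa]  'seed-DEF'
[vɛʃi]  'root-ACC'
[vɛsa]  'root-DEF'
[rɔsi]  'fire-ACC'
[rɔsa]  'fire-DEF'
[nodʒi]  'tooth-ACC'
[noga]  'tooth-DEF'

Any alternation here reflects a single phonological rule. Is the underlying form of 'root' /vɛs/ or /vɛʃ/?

'root' shows [ʃ] ~ [s] at the end of the stem ([vɛʃi] vs [vɛsa]).
But 'fire' keeps [s] in both environments ([rɔsi], [rɔsa]), so there is no rule changing /s/ to [ʃ] before the ACC suffix.
So /ʃ/ is underlying, and a rule of depalatalization — palato-alveolar /dʒ/ and /ʃ/ become [g] and [s] when no front vowel follows — gives [s].

/vɛʃ/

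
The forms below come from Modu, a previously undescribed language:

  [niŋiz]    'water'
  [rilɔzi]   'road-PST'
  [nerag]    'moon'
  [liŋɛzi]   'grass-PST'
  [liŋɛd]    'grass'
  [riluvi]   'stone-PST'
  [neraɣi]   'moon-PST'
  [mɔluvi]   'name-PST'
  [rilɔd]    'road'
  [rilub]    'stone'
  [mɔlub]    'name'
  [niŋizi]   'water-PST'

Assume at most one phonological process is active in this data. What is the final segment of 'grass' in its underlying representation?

/d/

'grass' shows [d] ~ [z] at the end of the stem ([liŋɛd] vs [liŋɛzi]).
If /z/ were underlying and a rule turned it into [d] in isolation, 'water' would also alternate; but it has [z] in both [niŋiz] and [niŋizi].
The underlying segment must be /d/; voiced stops become fricatives between vowels, yielding [z] there.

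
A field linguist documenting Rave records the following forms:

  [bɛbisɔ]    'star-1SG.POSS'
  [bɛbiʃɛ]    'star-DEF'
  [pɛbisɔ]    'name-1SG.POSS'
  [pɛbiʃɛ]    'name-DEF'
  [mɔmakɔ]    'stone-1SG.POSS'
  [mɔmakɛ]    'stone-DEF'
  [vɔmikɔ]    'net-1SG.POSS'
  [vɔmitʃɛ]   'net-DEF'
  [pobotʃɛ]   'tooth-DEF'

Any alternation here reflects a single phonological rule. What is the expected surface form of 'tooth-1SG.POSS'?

[pobokɔ]

The root 'net' surfaces as [vɔmikɔ] and [vɔmitʃɛ], with a stem-final [k] ~ [tʃ] alternation.
But 'stone' keeps [k] in both environments ([mɔmakɔ], [mɔmakɛ]), so there is no rule changing /k/ to [tʃ] before the DEF suffix.
The underlying segment must be /tʃ/; palato-alveolar /tʃ/ and /ʃ/ become [k] and [s] when no front vowel follows, yielding [k] there.
From [pobotʃɛ] the stem 'tooth' is /pobotʃ/; when no front vowel follows this yields [pobokɔ].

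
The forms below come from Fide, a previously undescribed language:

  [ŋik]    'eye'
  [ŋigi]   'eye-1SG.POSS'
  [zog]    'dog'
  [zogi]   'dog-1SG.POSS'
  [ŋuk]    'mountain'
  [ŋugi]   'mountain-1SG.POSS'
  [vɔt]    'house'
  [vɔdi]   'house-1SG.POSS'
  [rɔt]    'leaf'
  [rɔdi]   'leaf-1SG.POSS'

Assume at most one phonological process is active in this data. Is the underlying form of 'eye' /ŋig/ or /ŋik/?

/ŋik/

In [ŋik] and [ŋigi] the final segment of 'eye' alternates: [k] ~ [g].
If /g/ were underlying and a rule turned it into [k] in isolation, 'dog' would also alternate; but it has [g] in both [zog] and [zogi].
So /k/ is underlying, and a rule of intervocalic voicing — voiceless stops become voiced between vowels — gives [g].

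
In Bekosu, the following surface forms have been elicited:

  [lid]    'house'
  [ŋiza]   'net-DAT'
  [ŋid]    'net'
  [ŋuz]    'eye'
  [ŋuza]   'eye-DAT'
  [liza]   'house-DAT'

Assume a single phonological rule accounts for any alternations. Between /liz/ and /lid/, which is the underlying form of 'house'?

/lid/

In [liza] and [lid] the final segment of 'house' alternates: [z] ~ [d].
The stem 'eye' ([ŋuza], [ŋuz]) shows [z] unchanged in both environments, so [z] cannot be basic with [d] derived in isolation.
So /d/ is underlying, and a rule of intervocalic spirantization — voiced stops become fricatives between vowels — gives [z].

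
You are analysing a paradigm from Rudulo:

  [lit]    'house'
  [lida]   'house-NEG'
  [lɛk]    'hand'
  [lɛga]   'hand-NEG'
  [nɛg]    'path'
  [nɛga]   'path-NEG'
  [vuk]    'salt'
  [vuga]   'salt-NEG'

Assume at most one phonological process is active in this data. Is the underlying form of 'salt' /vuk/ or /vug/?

The root 'salt' surfaces as [vuk] and [vuga], with a stem-final [k] ~ [g] alternation.
Compare 'path', with invariant [g] in [nɛg] and [nɛga]: an analysis with underlying /g/ and a rule producing [k] in isolation would wrongly predict alternation here too.
Therefore /k/ is basic and [g] is derived by intervocalic voicing (voiceless stops become voiced between vowels).

/vuk/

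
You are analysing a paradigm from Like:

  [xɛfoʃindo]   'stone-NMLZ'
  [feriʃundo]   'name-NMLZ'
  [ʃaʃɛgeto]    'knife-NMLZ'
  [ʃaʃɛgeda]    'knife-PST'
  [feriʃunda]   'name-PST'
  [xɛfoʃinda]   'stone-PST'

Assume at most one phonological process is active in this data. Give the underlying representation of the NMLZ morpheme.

The NMLZ suffix surfaces as [-do] and [-to], depending on the final segment of the stem.
The PST suffix, which begins with [d], is invariant after every stem; so [d] is not altered by any rule here.
The NMLZ suffix is therefore /-to/ underlyingly, with post-nasal voicing: voiceless stops become voiced after a nasal.

/-to/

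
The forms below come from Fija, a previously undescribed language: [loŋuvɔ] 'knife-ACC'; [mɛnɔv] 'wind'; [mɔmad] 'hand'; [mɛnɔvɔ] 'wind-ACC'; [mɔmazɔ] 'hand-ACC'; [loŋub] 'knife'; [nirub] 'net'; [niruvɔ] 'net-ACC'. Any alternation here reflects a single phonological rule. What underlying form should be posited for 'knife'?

/loŋub/

'knife' shows [b] ~ [v] at the end of the stem ([loŋub] vs [loŋuvɔ]).
Compare 'wind', with invariant [v] in [mɛnɔv] and [mɛnɔvɔ]: an analysis with underlying /v/ and a rule producing [b] in isolation would wrongly predict alternation here too.
So /b/ is underlying, and a rule of intervocalic spirantization — voiced stops become fricatives between vowels — gives [v].
Hence 'knife' is /loŋub/ underlyingly.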